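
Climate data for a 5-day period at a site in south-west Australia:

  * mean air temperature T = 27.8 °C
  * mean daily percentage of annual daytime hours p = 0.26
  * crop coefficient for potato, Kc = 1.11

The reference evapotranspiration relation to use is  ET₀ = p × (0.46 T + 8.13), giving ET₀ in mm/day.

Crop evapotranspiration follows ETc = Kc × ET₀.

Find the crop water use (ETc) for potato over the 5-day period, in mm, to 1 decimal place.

30.2 mm

ET₀ = 0.26 × (0.46 × 27.8 + 8.13) = 0.26 × 20.918 = 5.4387 mm/d
ETc = Kc × ET₀ = 1.11 × 5.4387 = 6.0370 mm/d
Over 5 days: 6.0370 × 5 = 30.185 mm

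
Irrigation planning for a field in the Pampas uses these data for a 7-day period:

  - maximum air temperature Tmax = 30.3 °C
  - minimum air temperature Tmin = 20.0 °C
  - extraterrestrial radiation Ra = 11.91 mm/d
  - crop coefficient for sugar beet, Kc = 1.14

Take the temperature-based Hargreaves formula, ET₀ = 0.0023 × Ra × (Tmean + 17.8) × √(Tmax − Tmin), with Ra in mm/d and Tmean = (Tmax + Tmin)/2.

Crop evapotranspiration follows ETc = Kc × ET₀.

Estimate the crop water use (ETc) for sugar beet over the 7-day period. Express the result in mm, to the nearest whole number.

30 mm

Tmean = (30.3 + 20.0)/2 = 25.15 °C
ET₀ = 0.0023 × 11.91 × (25.15 + 17.8) × √10.3 = 0.0023 × 11.91 × 42.95 × 3.2094 = 3.7760 mm/d
ETc = Kc × ET₀ = 1.14 × 3.7760 = 4.3046 mm/d
Over 7 days: 4.3046 × 7 = 30.132 mm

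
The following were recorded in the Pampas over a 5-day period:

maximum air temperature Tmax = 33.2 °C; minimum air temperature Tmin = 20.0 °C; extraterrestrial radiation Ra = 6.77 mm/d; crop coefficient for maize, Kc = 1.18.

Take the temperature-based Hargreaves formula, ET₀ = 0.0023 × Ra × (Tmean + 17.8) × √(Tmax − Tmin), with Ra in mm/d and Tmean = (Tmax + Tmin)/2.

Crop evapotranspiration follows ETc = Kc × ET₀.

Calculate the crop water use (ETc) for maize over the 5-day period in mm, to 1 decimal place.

Tmean = (33.2 + 20.0)/2 = 26.60 °C
ET₀ = 0.0023 × 6.77 × (26.60 + 17.8) × √13.2 = 0.0023 × 6.77 × 44.40 × 3.6332 = 2.5118 mm/d
ETc = Kc × ET₀ = 1.18 × 2.5118 = 2.9639 mm/d
Over 5 days: 2.9639 × 5 = 14.820 mm

14.8 mm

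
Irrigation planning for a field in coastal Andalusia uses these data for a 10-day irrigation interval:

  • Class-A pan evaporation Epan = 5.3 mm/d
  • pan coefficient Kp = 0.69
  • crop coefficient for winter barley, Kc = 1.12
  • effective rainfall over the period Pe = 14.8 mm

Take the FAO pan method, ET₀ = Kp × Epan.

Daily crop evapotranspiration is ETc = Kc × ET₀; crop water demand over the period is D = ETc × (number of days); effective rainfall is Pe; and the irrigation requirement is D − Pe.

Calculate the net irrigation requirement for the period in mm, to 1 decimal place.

ET₀ = 0.69 × 5.3 = 3.6570 mm/d
ETc = Kc × ET₀ = 1.12 × 3.6570 = 4.0958 mm/d
Crop demand D = ETc × 10 d = 4.0958 × 10 = 40.958 mm
D − Pe = 40.958 − 14.8 = 26.158 mm

26.2 mm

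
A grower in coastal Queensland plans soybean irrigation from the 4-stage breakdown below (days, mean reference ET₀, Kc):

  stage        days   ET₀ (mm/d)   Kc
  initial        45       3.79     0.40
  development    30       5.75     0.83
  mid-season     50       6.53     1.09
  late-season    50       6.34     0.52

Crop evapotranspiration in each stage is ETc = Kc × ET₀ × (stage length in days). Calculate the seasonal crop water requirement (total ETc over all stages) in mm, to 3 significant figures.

initial: 0.40 × 3.79 × 45 = 68.22 mm
development: 0.83 × 5.75 × 30 = 143.18 mm
mid-season: 1.09 × 6.53 × 50 = 355.89 mm
late-season: 0.52 × 6.34 × 50 = 164.84 mm
Seasonal total = 732.13 mm

732 mm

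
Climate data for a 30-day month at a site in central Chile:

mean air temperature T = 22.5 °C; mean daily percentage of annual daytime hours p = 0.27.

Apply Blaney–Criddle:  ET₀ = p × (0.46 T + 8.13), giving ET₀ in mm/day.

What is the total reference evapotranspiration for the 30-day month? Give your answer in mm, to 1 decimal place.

149.7 mm

ET₀ = 0.27 × (0.46 × 22.5 + 8.13) = 0.27 × 18.480 = 4.9896 mm/d
Monthly total = 4.9896 × 30 = 149.688 mm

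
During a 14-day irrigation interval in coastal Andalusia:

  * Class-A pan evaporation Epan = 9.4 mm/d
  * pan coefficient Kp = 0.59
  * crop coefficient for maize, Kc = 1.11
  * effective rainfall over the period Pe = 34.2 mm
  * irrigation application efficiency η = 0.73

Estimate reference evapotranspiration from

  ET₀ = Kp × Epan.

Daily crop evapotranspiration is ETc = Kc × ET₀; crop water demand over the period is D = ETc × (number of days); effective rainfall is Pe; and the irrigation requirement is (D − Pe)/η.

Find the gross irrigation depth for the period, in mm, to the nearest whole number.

71 mm

ET₀ = 0.59 × 9.4 = 5.5460 mm/d
ETc = Kc × ET₀ = 1.11 × 5.5460 = 6.1561 mm/d
Crop demand D = ETc × 14 d = 6.1561 × 14 = 86.185 mm
D − Pe = 86.185 − 34.2 = 51.985 mm
Gross irrigation = 51.985 / 0.73 = 71.212 mm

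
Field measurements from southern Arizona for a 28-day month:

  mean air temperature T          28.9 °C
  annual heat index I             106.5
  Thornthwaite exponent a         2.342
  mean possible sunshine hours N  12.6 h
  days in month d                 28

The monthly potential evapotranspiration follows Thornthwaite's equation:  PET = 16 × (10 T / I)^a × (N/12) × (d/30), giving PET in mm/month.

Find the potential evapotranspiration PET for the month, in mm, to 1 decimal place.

10T/I = 10 × 28.9 / 106.5 = 2.7136
(10T/I)^a = 2.7136^2.342 = 10.3601
Uncorrected PET = 16 × 10.3601 = 165.762 mm
Correction = (N/12)(d/30) = (12.6/12)(28/30) = 0.9800
PET = 165.762 × 0.9800 = 162.447 mm/month

162.4 mm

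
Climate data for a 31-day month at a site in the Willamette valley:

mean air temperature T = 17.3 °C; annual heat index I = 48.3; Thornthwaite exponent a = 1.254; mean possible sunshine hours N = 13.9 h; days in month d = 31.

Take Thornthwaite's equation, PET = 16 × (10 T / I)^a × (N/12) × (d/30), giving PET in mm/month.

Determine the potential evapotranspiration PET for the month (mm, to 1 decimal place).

94.8 mm

10T/I = 10 × 17.3 / 48.3 = 3.5818
(10T/I)^a = 3.5818^1.254 = 4.9527
Uncorrected PET = 16 × 4.9527 = 79.243 mm
Correction = (N/12)(d/30) = (13.9/12)(31/30) = 1.1969
PET = 79.243 × 1.1969 = 94.846 mm/month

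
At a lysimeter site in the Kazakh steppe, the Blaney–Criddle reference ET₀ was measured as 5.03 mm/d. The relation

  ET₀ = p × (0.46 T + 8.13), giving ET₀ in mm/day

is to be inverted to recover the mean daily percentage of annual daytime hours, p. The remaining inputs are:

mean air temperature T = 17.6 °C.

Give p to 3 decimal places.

0.310

p = ET₀ / (0.46 T + 8.13) = 5.03 / (0.46 × 17.6 + 8.13) = 5.03 / 16.226 = 0.3100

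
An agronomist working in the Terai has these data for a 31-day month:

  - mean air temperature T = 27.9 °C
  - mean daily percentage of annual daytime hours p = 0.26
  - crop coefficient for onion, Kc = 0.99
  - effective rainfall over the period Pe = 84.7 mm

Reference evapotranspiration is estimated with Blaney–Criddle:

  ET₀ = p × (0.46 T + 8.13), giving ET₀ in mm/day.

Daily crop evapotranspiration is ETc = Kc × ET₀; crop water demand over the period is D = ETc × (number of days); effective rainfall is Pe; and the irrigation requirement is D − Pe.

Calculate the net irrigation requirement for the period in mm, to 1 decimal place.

ET₀ = 0.26 × (0.46 × 27.9 + 8.13) = 0.26 × 20.964 = 5.4506 mm/d
ETc = Kc × ET₀ = 0.99 × 5.4506 = 5.3961 mm/d
Crop demand D = ETc × 31 d = 5.3961 × 31 = 167.279 mm
D − Pe = 167.279 − 84.7 = 82.579 mm

82.6 mm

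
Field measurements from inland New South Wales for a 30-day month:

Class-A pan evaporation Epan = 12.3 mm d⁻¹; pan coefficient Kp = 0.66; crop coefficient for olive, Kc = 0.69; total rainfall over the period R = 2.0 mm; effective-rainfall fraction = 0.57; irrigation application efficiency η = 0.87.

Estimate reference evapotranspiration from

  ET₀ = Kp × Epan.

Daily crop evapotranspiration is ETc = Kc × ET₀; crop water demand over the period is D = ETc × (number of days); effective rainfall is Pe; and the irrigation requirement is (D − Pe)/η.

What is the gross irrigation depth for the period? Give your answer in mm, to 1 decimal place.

ET₀ = 0.66 × 12.3 = 8.1180 mm/d
ETc = Kc × ET₀ = 0.69 × 8.1180 = 5.6014 mm/d
Crop demand D = ETc × 30 d = 5.6014 × 30 = 168.042 mm
Pe = 0.57 × 2.0 = 1.140 mm
D − Pe = 168.042 − 1.140 = 166.902 mm
Gross irrigation = 166.902 / 0.87 = 191.841 mm

191.8 mm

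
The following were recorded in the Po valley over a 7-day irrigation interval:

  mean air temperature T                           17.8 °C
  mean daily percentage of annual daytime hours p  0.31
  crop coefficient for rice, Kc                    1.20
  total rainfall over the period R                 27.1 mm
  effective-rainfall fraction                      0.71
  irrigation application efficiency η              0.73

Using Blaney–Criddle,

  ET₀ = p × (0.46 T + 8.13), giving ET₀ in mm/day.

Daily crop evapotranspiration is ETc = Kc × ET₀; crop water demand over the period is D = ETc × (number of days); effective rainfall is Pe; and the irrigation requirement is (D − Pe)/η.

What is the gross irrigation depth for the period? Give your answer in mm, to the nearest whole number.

ET₀ = 0.31 × (0.46 × 17.8 + 8.13) = 0.31 × 16.318 = 5.0586 mm/d
ETc = Kc × ET₀ = 1.20 × 5.0586 = 6.0703 mm/d
Crop demand D = ETc × 7 d = 6.0703 × 7 = 42.492 mm
Pe = 0.71 × 27.1 = 19.241 mm
D − Pe = 42.492 − 19.241 = 23.251 mm
Gross irrigation = 23.251 / 0.73 = 31.851 mm

32 mm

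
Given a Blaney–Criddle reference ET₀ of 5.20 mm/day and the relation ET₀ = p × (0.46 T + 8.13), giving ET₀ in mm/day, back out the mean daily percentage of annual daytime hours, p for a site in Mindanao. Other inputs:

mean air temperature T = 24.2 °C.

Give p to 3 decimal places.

0.270

p = ET₀ / (0.46 T + 8.13) = 5.20 / (0.46 × 24.2 + 8.13) = 5.20 / 19.262 = 0.2700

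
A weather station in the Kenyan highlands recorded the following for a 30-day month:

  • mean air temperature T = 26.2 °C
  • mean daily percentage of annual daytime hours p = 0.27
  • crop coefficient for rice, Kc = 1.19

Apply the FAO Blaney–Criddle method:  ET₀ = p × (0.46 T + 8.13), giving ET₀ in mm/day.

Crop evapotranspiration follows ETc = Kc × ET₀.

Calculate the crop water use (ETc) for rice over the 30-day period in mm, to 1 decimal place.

ET₀ = 0.27 × (0.46 × 26.2 + 8.13) = 0.27 × 20.182 = 5.4491 mm/d
ETc = Kc × ET₀ = 1.19 × 5.4491 = 6.4844 mm/d
Over 30 days: 6.4844 × 30 = 194.532 mm

194.5 mm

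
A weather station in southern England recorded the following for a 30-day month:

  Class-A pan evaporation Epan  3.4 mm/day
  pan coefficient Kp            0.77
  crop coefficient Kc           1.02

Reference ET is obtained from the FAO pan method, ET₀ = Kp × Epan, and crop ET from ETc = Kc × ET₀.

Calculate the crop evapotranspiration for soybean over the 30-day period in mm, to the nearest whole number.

80 mm

ET₀ = 0.77 × 3.4 = 2.6180 mm/d
ETc = Kc × ET₀ = 1.02 × 2.6180 = 2.6704 mm/d
Over 30 days: 2.6704 × 30 = 80.112 mm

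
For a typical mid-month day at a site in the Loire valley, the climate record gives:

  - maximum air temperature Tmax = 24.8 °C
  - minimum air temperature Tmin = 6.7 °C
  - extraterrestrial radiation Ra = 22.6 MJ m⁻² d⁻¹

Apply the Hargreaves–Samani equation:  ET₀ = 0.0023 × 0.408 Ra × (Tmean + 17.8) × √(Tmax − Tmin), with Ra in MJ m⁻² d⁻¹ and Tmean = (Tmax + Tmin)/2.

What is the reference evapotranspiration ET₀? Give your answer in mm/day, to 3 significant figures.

3.03 mm/day

Tmean = (24.8 + 6.7)/2 = 15.75 °C
0.408 Ra = 0.408 × 22.6 = 9.2208 mm/d equivalent
ET₀ = 0.0023 × 9.2208 × (15.75 + 17.8) × √18.1 = 0.0023 × 9.2208 × 33.55 × 4.2544 = 3.0271 mm/d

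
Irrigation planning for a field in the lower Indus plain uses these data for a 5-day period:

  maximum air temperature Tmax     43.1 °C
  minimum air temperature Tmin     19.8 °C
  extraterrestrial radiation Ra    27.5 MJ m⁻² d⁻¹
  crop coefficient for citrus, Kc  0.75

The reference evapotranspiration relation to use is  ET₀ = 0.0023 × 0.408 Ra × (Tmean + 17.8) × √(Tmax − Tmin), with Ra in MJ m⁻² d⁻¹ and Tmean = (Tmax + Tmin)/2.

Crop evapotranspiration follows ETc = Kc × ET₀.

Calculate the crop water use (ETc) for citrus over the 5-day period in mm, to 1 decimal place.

23.0 mm

Tmean = (43.1 + 19.8)/2 = 31.45 °C
0.408 Ra = 0.408 × 27.5 = 11.2200 mm/d equivalent
ET₀ = 0.0023 × 11.2200 × (31.45 + 17.8) × √23.3 = 0.0023 × 11.2200 × 49.25 × 4.8270 = 6.1349 mm/d
ETc = Kc × ET₀ = 0.75 × 6.1349 = 4.6012 mm/d
Over 5 days: 4.6012 × 5 = 23.006 mm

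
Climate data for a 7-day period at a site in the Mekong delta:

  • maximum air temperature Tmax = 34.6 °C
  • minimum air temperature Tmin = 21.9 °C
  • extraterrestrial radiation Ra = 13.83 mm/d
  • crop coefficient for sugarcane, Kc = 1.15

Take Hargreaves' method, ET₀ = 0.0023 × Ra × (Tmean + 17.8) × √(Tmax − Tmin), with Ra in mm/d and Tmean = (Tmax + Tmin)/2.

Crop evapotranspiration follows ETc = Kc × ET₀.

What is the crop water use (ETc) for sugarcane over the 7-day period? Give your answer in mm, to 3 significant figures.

Tmean = (34.6 + 21.9)/2 = 28.25 °C
ET₀ = 0.0023 × 13.83 × (28.25 + 17.8) × √12.7 = 0.0023 × 13.83 × 46.05 × 3.5637 = 5.2201 mm/d
ETc = Kc × ET₀ = 1.15 × 5.2201 = 6.0031 mm/d
Over 7 days: 6.0031 × 7 = 42.022 mm

42.0 mm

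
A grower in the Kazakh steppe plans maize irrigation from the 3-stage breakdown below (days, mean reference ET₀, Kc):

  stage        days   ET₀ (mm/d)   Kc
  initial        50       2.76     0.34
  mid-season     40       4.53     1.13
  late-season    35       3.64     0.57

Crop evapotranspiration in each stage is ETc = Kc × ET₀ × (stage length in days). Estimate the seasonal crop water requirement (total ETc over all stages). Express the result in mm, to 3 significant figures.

324 mm

initial: 0.34 × 2.76 × 50 = 46.92 mm
mid-season: 1.13 × 4.53 × 40 = 204.76 mm
late-season: 0.57 × 3.64 × 35 = 72.62 mm
Seasonal total = 324.30 mm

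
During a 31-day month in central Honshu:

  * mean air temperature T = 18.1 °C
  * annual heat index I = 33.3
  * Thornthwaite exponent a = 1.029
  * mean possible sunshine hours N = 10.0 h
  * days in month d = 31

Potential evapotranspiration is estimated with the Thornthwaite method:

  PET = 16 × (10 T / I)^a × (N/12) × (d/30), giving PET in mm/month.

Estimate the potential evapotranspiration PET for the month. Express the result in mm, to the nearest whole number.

10T/I = 10 × 18.1 / 33.3 = 5.4354
(10T/I)^a = 5.4354^1.029 = 5.7089
Uncorrected PET = 16 × 5.7089 = 91.342 mm
Correction = (N/12)(d/30) = (10.0/12)(31/30) = 0.8611
PET = 91.342 × 0.8611 = 78.655 mm/month

79 mm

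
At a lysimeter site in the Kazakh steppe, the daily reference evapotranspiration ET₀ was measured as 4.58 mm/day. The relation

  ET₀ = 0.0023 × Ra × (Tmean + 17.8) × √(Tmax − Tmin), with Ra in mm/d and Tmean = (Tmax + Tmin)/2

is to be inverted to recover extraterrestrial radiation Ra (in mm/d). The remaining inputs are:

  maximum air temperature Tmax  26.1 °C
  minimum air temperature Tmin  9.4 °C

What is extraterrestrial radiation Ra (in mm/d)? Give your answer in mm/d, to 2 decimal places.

13.71 mm/d

Tmean = 17.75 °C; √ΔT = 4.0866
Ra = ET₀ / [0.0023 × (Tmean+17.8) × √ΔT] = 4.58 / (0.0023 × 35.55 × 4.0866) = 13.707 mm/d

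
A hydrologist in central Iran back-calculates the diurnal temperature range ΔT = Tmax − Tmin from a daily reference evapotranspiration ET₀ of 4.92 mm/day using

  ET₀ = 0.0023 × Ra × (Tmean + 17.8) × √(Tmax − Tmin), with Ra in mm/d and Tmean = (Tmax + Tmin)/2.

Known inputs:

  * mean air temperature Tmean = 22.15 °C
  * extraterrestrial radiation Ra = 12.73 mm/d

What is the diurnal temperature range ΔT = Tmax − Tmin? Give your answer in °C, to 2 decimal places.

17.69 °C

√ΔT = ET₀ / [0.0023 × Ra × (Tmean+17.8)] = 4.92 / (0.0023 × 12.73 × 39.95) = 4.2062
ΔT = 4.2062² = 17.692 °C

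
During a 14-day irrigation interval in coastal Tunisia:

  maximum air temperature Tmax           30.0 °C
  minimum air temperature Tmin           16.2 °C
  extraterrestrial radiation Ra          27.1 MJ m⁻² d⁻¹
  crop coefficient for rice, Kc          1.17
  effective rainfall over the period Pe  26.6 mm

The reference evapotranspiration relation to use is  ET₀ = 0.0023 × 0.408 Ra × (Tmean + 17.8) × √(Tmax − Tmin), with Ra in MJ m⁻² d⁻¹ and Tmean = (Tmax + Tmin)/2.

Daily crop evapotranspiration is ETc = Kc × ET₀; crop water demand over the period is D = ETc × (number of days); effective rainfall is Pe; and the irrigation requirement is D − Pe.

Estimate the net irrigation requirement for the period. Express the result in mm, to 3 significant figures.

36.7 mm

Tmean = (30.0 + 16.2)/2 = 23.10 °C
0.408 Ra = 0.408 × 27.1 = 11.0568 mm/d equivalent
ET₀ = 0.0023 × 11.0568 × (23.10 + 17.8) × √13.8 = 0.0023 × 11.0568 × 40.90 × 3.7148 = 3.8638 mm/d
ETc = Kc × ET₀ = 1.17 × 3.8638 = 4.5206 mm/d
Crop demand D = ETc × 14 d = 4.5206 × 14 = 63.288 mm
D − Pe = 63.288 − 26.6 = 36.688 mm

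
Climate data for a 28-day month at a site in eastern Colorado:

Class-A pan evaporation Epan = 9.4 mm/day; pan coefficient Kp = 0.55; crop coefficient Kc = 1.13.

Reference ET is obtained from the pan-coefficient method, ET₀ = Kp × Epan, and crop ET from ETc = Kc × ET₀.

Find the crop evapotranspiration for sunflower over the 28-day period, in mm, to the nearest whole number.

ET₀ = 0.55 × 9.4 = 5.1700 mm/d
ETc = Kc × ET₀ = 1.13 × 5.1700 = 5.8421 mm/d
Over 28 days: 5.8421 × 28 = 163.579 mm

164 mm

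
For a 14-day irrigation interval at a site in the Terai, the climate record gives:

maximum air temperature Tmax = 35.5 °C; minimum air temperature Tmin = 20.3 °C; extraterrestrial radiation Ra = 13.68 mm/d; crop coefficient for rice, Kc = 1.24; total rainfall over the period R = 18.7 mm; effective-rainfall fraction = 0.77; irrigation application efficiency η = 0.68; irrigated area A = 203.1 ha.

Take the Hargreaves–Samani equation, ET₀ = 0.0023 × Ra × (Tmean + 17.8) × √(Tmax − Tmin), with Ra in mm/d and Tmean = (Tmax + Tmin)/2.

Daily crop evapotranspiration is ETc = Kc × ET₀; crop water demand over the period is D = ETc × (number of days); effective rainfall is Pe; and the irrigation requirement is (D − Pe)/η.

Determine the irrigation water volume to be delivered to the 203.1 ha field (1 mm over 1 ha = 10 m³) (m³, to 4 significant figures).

247700 m³

Tmean = (35.5 + 20.3)/2 = 27.90 °C
ET₀ = 0.0023 × 13.68 × (27.90 + 17.8) × √15.2 = 0.0023 × 13.68 × 45.70 × 3.8987 = 5.6060 mm/d
ETc = Kc × ET₀ = 1.24 × 5.6060 = 6.9514 mm/d
Crop demand D = ETc × 14 d = 6.9514 × 14 = 97.320 mm
Pe = 0.77 × 18.7 = 14.399 mm
D − Pe = 97.320 − 14.399 = 82.921 mm
Gross irrigation = 82.921 / 0.68 = 121.943 mm
Volume = 121.943 mm × 203.1 ha × 10 = 247666.2 m³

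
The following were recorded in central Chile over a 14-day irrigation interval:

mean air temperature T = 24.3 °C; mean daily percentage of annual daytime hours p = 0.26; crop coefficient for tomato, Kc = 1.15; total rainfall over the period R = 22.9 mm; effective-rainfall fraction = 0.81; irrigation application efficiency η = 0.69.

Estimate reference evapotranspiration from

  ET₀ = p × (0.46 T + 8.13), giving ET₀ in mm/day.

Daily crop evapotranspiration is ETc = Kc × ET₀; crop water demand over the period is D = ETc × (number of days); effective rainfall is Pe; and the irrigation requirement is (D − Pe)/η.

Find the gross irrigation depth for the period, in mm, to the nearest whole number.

ET₀ = 0.26 × (0.46 × 24.3 + 8.13) = 0.26 × 19.308 = 5.0201 mm/d
ETc = Kc × ET₀ = 1.15 × 5.0201 = 5.7731 mm/d
Crop demand D = ETc × 14 d = 5.7731 × 14 = 80.823 mm
Pe = 0.81 × 22.9 = 18.549 mm
D − Pe = 80.823 − 18.549 = 62.274 mm
Gross irrigation = 62.274 / 0.69 = 90.252 mm

90 mm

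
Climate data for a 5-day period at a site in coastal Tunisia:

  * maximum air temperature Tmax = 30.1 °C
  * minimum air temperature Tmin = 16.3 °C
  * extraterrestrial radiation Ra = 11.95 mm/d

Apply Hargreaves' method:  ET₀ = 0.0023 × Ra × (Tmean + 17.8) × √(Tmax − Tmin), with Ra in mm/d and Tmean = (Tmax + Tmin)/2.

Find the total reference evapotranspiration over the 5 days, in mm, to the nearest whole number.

Tmean = (30.1 + 16.3)/2 = 23.20 °C
ET₀ = 0.0023 × 11.95 × (23.20 + 17.8) × √13.8 = 0.0023 × 11.95 × 41.00 × 3.7148 = 4.1862 mm/d
Over 5 days: 4.1862 × 5 = 20.931 mm

21 mm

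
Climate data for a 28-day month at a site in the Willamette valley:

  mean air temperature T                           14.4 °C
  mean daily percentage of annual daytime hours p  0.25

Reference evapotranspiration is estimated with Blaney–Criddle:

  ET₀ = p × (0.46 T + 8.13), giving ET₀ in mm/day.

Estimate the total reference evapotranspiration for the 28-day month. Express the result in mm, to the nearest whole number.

ET₀ = 0.25 × (0.46 × 14.4 + 8.13) = 0.25 × 14.754 = 3.6885 mm/d
Monthly total = 3.6885 × 28 = 103.278 mm

103 mm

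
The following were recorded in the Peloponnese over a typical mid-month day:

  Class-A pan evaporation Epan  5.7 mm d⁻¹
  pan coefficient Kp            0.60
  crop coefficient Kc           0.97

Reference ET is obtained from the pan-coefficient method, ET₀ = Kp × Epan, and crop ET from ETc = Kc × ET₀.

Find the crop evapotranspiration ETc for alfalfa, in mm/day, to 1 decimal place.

ET₀ = 0.60 × 5.7 = 3.4200 mm/d
ETc = Kc × ET₀ = 0.97 × 3.4200 = 3.3174 mm/d

3.3 mm/day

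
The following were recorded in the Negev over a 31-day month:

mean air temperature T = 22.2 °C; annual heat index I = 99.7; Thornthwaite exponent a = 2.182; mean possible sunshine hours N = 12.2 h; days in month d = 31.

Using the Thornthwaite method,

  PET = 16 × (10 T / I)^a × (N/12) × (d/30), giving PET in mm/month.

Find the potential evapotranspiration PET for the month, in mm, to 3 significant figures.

96.4 mm

10T/I = 10 × 22.2 / 99.7 = 2.2267
(10T/I)^a = 2.2267^2.182 = 5.7359
Uncorrected PET = 16 × 5.7359 = 91.774 mm
Correction = (N/12)(d/30) = (12.2/12)(31/30) = 1.0506
PET = 91.774 × 1.0506 = 96.418 mm/month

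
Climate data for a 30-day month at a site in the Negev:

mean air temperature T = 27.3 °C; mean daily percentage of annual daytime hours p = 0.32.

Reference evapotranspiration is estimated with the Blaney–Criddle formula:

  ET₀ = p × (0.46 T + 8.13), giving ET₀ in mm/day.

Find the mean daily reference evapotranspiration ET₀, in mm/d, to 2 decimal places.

6.62 mm/d

ET₀ = 0.32 × (0.46 × 27.3 + 8.13) = 0.32 × 20.688 = 6.6202 mm/d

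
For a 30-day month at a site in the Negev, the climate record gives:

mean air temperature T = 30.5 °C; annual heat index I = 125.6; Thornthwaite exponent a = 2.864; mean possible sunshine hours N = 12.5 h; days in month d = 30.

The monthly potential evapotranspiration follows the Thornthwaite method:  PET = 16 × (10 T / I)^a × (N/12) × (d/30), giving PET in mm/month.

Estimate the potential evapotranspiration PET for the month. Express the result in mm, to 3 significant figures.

10T/I = 10 × 30.5 / 125.6 = 2.4283
(10T/I)^a = 2.4283^2.864 = 12.6913
Uncorrected PET = 16 × 12.6913 = 203.061 mm
Correction = (N/12)(d/30) = (12.5/12)(30/30) = 1.0417
PET = 203.061 × 1.0417 = 211.529 mm/month

212 mm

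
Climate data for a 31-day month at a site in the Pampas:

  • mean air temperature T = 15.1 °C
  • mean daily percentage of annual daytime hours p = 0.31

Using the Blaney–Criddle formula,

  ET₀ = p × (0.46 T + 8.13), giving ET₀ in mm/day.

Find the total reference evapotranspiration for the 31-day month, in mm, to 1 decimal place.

ET₀ = 0.31 × (0.46 × 15.1 + 8.13) = 0.31 × 15.076 = 4.6736 mm/d
Monthly total = 4.6736 × 31 = 144.882 mm

144.9 mm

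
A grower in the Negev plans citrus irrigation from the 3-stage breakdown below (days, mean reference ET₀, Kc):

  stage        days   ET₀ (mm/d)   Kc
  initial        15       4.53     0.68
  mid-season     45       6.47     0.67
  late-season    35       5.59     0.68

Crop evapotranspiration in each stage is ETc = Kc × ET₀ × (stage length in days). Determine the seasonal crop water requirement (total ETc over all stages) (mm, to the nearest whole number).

initial: 0.68 × 4.53 × 15 = 46.21 mm
mid-season: 0.67 × 6.47 × 45 = 195.07 mm
late-season: 0.68 × 5.59 × 35 = 133.04 mm
Seasonal total = 374.32 mm

374 mm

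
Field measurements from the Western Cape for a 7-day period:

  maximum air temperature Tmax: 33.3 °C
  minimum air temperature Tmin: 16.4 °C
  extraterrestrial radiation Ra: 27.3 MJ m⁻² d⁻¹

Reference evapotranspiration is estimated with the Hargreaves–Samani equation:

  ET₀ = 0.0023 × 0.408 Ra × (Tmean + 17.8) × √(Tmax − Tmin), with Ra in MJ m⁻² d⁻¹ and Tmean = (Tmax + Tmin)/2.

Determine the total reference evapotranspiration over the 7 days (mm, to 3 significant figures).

Tmean = (33.3 + 16.4)/2 = 24.85 °C
0.408 Ra = 0.408 × 27.3 = 11.1384 mm/d equivalent
ET₀ = 0.0023 × 11.1384 × (24.85 + 17.8) × √16.9 = 0.0023 × 11.1384 × 42.65 × 4.1110 = 4.4918 mm/d
Over 7 days: 4.4918 × 7 = 31.443 mm

31.4 mm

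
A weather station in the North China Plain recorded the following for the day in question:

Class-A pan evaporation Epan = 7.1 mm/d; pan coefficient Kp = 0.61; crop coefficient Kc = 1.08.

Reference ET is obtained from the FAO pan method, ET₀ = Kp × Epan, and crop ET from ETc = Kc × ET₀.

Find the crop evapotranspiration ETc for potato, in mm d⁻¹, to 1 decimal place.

4.7 mm d⁻¹

ET₀ = 0.61 × 7.1 = 4.3310 mm/d
ETc = Kc × ET₀ = 1.08 × 4.3310 = 4.6775 mm/d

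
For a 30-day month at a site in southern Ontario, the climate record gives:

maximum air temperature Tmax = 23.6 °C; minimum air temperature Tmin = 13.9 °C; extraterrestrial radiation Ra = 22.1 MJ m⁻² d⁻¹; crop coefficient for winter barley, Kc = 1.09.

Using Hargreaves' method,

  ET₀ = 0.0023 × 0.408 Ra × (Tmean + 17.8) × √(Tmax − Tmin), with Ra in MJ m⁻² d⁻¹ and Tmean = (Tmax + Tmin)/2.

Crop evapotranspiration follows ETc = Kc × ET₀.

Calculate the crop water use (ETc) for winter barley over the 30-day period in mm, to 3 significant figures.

77.2 mm

Tmean = (23.6 + 13.9)/2 = 18.75 °C
0.408 Ra = 0.408 × 22.1 = 9.0168 mm/d equivalent
ET₀ = 0.0023 × 9.0168 × (18.75 + 17.8) × √9.7 = 0.0023 × 9.0168 × 36.55 × 3.1145 = 2.3608 mm/d
ETc = Kc × ET₀ = 1.09 × 2.3608 = 2.5733 mm/d
Over 30 days: 2.5733 × 30 = 77.199 mm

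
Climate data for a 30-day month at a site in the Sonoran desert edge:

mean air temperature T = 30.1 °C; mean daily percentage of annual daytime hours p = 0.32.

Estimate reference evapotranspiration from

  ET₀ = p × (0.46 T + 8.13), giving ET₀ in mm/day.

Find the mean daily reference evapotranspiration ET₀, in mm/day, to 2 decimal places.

ET₀ = 0.32 × (0.46 × 30.1 + 8.13) = 0.32 × 21.976 = 7.0323 mm/d

7.03 mm/day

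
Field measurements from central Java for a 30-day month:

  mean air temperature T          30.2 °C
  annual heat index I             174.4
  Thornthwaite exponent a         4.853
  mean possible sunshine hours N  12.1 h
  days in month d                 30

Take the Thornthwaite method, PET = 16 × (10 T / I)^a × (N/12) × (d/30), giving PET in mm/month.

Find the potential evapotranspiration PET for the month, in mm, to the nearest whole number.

232 mm

10T/I = 10 × 30.2 / 174.4 = 1.7317
(10T/I)^a = 1.7317^4.853 = 14.3651
Uncorrected PET = 16 × 14.3651 = 229.842 mm
Correction = (N/12)(d/30) = (12.1/12)(30/30) = 1.0083
PET = 229.842 × 1.0083 = 231.750 mm/month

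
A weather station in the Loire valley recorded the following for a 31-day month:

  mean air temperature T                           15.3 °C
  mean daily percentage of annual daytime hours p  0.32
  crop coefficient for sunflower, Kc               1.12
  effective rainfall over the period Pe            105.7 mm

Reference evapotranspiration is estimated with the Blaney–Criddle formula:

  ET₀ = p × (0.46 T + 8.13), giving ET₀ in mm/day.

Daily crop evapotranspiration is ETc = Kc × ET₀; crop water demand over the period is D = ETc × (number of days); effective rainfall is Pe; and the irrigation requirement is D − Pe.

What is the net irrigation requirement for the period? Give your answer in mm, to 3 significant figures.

ET₀ = 0.32 × (0.46 × 15.3 + 8.13) = 0.32 × 15.168 = 4.8538 mm/d
ETc = Kc × ET₀ = 1.12 × 4.8538 = 5.4363 mm/d
Crop demand D = ETc × 31 d = 5.4363 × 31 = 168.525 mm
D − Pe = 168.525 − 105.7 = 62.825 mm

62.8 mm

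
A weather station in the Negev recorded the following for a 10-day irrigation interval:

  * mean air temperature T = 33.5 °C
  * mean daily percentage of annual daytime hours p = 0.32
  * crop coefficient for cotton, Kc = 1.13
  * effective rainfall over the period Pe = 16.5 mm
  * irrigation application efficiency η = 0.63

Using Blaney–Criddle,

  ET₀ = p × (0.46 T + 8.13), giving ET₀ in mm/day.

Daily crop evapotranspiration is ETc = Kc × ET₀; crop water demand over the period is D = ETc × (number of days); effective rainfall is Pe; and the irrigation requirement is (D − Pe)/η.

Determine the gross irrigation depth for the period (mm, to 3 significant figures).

ET₀ = 0.32 × (0.46 × 33.5 + 8.13) = 0.32 × 23.540 = 7.5328 mm/d
ETc = Kc × ET₀ = 1.13 × 7.5328 = 8.5121 mm/d
Crop demand D = ETc × 10 d = 8.5121 × 10 = 85.121 mm
D − Pe = 85.121 − 16.5 = 68.621 mm
Gross irrigation = 68.621 / 0.63 = 108.922 mm

109 mm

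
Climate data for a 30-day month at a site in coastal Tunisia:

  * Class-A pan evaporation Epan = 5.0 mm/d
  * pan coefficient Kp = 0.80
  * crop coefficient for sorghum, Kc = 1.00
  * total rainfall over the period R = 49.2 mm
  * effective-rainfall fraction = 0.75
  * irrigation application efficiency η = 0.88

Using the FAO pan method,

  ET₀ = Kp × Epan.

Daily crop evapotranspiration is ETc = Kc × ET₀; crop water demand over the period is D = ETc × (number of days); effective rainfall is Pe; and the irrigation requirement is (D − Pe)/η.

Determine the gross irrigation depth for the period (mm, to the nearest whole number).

94 mm

ET₀ = 0.80 × 5.0 = 4.0000 mm/d
ETc = Kc × ET₀ = 1.00 × 4.0000 = 4.0000 mm/d
Crop demand D = ETc × 30 d = 4.0000 × 30 = 120.000 mm
Pe = 0.75 × 49.2 = 36.900 mm
D − Pe = 120.000 − 36.900 = 83.100 mm
Gross irrigation = 83.100 / 0.88 = 94.432 mm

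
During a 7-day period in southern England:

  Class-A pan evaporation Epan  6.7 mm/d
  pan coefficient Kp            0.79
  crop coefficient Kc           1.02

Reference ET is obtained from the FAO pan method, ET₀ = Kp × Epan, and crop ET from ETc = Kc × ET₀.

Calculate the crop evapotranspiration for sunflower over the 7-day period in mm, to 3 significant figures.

37.8 mm

ET₀ = 0.79 × 6.7 = 5.2930 mm/d
ETc = Kc × ET₀ = 1.02 × 5.2930 = 5.3989 mm/d
Over 7 days: 5.3989 × 7 = 37.792 mm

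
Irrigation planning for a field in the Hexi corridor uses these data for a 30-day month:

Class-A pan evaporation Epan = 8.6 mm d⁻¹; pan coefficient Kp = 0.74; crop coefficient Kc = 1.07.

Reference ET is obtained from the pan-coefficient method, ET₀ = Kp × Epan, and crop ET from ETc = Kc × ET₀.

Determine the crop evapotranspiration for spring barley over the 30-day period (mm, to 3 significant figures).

204 mm

ET₀ = 0.74 × 8.6 = 6.3640 mm/d
ETc = Kc × ET₀ = 1.07 × 6.3640 = 6.8095 mm/d
Over 30 days: 6.8095 × 30 = 204.285 mm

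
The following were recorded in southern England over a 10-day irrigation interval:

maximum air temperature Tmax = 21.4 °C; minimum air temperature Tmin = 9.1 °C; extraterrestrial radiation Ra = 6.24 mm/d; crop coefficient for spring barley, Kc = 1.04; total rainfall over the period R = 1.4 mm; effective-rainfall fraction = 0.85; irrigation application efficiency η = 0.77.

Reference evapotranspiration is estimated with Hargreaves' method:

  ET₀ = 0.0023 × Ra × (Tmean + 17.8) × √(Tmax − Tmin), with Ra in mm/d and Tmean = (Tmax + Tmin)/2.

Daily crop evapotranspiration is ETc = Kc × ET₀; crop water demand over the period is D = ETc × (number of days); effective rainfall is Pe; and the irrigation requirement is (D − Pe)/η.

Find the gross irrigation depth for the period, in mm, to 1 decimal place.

20.9 mm

Tmean = (21.4 + 9.1)/2 = 15.25 °C
ET₀ = 0.0023 × 6.24 × (15.25 + 17.8) × √12.3 = 0.0023 × 6.24 × 33.05 × 3.5071 = 1.6635 mm/d
ETc = Kc × ET₀ = 1.04 × 1.6635 = 1.7300 mm/d
Crop demand D = ETc × 10 d = 1.7300 × 10 = 17.300 mm
Pe = 0.85 × 1.4 = 1.190 mm
D − Pe = 17.300 − 1.190 = 16.110 mm
Gross irrigation = 16.110 / 0.77 = 20.922 mm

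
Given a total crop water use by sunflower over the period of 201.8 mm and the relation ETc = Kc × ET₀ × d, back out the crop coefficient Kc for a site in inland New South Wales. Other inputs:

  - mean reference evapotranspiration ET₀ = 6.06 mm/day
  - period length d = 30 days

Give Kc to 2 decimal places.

ETc = Kc × ET₀ × d  ⇒  Kc = ETc / (ET₀ × d)
Kc = 201.8 / (6.06 × 30) = 201.8 / 181.80 = 1.1100

1.11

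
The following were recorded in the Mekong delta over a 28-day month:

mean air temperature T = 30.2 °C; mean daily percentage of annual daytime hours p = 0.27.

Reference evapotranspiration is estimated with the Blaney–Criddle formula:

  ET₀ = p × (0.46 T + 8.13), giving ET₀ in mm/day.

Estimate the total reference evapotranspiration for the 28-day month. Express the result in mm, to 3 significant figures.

ET₀ = 0.27 × (0.46 × 30.2 + 8.13) = 0.27 × 22.022 = 5.9459 mm/d
Monthly total = 5.9459 × 28 = 166.485 mm

166 mm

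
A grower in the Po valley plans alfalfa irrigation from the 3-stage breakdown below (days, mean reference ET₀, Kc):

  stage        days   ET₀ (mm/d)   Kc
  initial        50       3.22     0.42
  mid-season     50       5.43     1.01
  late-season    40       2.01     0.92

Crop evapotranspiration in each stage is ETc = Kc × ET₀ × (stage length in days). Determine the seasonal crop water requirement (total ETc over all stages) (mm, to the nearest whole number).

416 mm

initial: 0.42 × 3.22 × 50 = 67.62 mm
mid-season: 1.01 × 5.43 × 50 = 274.22 mm
late-season: 0.92 × 2.01 × 40 = 73.97 mm
Seasonal total = 415.81 mm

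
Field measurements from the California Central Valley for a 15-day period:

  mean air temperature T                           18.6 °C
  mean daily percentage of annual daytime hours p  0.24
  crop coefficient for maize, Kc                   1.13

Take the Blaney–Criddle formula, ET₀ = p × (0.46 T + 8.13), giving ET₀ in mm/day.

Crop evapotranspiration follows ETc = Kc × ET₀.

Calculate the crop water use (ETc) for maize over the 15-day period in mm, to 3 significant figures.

67.9 mm

ET₀ = 0.24 × (0.46 × 18.6 + 8.13) = 0.24 × 16.686 = 4.0046 mm/d
ETc = Kc × ET₀ = 1.13 × 4.0046 = 4.5252 mm/d
Over 15 days: 4.5252 × 15 = 67.878 mm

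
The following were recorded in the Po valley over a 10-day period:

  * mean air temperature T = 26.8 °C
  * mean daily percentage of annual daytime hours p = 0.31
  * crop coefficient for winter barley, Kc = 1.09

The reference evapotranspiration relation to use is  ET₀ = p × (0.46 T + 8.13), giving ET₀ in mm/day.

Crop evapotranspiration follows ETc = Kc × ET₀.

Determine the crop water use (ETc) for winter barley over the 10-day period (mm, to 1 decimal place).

ET₀ = 0.31 × (0.46 × 26.8 + 8.13) = 0.31 × 20.458 = 6.3420 mm/d
ETc = Kc × ET₀ = 1.09 × 6.3420 = 6.9128 mm/d
Over 10 days: 6.9128 × 10 = 69.128 mm

69.1 mm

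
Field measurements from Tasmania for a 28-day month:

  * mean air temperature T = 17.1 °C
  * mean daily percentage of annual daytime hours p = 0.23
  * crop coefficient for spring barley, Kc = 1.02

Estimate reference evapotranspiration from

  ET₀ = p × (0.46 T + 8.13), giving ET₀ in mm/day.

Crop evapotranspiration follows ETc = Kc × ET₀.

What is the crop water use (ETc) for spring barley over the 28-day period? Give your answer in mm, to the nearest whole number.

ET₀ = 0.23 × (0.46 × 17.1 + 8.13) = 0.23 × 15.996 = 3.6791 mm/d
ETc = Kc × ET₀ = 1.02 × 3.6791 = 3.7527 mm/d
Over 28 days: 3.7527 × 28 = 105.076 mm

105 mm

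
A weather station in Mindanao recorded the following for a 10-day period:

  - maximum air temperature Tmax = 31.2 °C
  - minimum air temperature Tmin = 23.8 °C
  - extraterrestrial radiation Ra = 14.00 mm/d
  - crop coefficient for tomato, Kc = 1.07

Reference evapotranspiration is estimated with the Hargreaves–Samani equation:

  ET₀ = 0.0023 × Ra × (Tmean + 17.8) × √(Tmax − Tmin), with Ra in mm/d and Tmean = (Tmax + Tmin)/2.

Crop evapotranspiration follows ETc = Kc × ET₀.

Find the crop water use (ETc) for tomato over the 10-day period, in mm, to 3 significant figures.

Tmean = (31.2 + 23.8)/2 = 27.50 °C
ET₀ = 0.0023 × 14.00 × (27.50 + 17.8) × √7.4 = 0.0023 × 14.00 × 45.30 × 2.7203 = 3.9680 mm/d
ETc = Kc × ET₀ = 1.07 × 3.9680 = 4.2458 mm/d
Over 10 days: 4.2458 × 10 = 42.458 mm

42.5 mm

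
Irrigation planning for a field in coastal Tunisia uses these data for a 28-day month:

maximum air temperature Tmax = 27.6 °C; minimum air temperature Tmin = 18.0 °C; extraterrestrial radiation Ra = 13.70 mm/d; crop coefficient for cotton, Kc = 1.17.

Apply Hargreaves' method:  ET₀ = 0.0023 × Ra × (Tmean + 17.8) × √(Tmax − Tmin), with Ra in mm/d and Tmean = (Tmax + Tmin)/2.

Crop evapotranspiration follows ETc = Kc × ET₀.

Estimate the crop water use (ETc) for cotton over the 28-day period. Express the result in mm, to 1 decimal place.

Tmean = (27.6 + 18.0)/2 = 22.80 °C
ET₀ = 0.0023 × 13.70 × (22.80 + 17.8) × √9.6 = 0.0023 × 13.70 × 40.60 × 3.0984 = 3.9638 mm/d
ETc = Kc × ET₀ = 1.17 × 3.9638 = 4.6376 mm/d
Over 28 days: 4.6376 × 28 = 129.853 mm

129.9 mm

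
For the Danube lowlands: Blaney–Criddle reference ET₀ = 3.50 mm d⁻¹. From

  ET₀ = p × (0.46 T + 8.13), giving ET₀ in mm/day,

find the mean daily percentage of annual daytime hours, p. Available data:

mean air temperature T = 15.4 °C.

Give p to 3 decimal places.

p = ET₀ / (0.46 T + 8.13) = 3.50 / (0.46 × 15.4 + 8.13) = 3.50 / 15.214 = 0.2301

0.230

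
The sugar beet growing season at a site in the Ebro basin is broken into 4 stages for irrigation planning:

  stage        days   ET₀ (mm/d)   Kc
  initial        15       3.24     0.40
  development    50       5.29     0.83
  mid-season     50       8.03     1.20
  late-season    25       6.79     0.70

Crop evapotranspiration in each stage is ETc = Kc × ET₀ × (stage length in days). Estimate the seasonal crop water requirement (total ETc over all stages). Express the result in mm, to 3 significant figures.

initial: 0.40 × 3.24 × 15 = 19.44 mm
development: 0.83 × 5.29 × 50 = 219.54 mm
mid-season: 1.20 × 8.03 × 50 = 481.80 mm
late-season: 0.70 × 6.79 × 25 = 118.83 mm
Seasonal total = 839.61 mm

840 mm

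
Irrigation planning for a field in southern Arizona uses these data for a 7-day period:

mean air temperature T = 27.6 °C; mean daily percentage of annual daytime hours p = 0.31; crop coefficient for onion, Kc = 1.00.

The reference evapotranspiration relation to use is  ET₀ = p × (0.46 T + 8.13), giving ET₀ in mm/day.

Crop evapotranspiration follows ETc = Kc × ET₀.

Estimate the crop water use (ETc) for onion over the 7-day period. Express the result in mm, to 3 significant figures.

45.2 mm

ET₀ = 0.31 × (0.46 × 27.6 + 8.13) = 0.31 × 20.826 = 6.4561 mm/d
ETc = Kc × ET₀ = 1.00 × 6.4561 = 6.4561 mm/d
Over 7 days: 6.4561 × 7 = 45.193 mm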